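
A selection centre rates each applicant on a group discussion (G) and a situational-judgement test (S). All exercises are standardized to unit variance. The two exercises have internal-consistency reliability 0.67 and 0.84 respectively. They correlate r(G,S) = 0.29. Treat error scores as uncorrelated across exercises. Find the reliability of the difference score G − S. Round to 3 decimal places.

Var(G−S) = 1 + 1 − 2·0.29 = 2 − 0.58 = 1.42.
Because errors are independent across components, Cov(Tᵢ,Tⱼ) = Cov(Xᵢ,Xⱼ); the off-diagonal part of the true-score variance is the same as above.
True-score variance = [0.67 + 0.84] − 0.58 = 1.51 − 0.58 = 0.93.
Reliability = 0.93 / 1.42 = 0.655.

0.655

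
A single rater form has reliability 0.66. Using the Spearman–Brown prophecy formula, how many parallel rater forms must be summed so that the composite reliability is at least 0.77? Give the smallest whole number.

2

k ≥ ρ*(1−ρ₁)/(ρ₁(1−ρ*)) = 0.77·0.34 / (0.66·0.23) = 1.725.
Smallest integer k = 2.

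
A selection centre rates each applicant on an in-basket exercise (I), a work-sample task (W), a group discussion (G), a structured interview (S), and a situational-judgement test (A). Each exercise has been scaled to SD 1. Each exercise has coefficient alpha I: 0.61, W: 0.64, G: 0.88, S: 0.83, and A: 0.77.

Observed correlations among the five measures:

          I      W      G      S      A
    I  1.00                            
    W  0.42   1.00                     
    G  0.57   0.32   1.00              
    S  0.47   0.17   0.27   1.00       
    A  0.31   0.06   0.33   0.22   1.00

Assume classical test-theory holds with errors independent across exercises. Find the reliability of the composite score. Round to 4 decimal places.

Var(I+W+G+S+A) = 5 + 2·[0.42 + 0.57 + 0.47 + 0.31 + 0.32 + 0.17 + 0.06 + 0.27 + 0.33 + 0.22] = 5 + 6.28 = 11.28.
Under uncorrelated errors the observed covariances equal the true-score covariances, so only the own-variance terms attenuate.
True-score variance = [0.61 + 0.64 + 0.88 + 0.83 + 0.77] + 6.28 = 3.73 + 6.28 = 10.01.
Reliability = 10.01 / 11.28 = 0.8874.

0.8874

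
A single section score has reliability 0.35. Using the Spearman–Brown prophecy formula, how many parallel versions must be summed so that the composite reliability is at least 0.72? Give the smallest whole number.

5

k ≥ ρ*(1−ρ₁)/(ρ₁(1−ρ*)) = 0.72·0.65 / (0.35·0.28) = 4.776.
Smallest integer k = 5.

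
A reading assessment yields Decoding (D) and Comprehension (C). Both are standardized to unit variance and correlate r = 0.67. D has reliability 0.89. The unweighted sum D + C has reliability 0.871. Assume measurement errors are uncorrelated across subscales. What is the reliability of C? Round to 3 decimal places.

0.679

Var(D+C) = 2 + 2·0.67 = 3.340.
True-score variance = ρ_D + ρ_C + 2·0.67, so 0.871 = (0.89 + ρ_C + 1.34) / 3.340.
ρ_C = 0.871·3.340 − 0.89 − 1.34 = 0.679.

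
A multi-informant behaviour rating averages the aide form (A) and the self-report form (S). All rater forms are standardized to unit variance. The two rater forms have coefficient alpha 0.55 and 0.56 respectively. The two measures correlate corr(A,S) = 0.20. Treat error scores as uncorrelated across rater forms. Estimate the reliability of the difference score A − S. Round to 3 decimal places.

Var(A−S) = 1 + 1 − 2·0.20 = 2 − 0.4 = 1.6.
Because errors are independent across components, Cov(Tᵢ,Tⱼ) = Cov(Xᵢ,Xⱼ); the off-diagonal part of the true-score variance is the same as above.
True-score variance = [0.55 + 0.56] − 0.4 = 1.11 − 0.4 = 0.71.
Reliability = 0.71 / 1.6 = 0.444.

0.444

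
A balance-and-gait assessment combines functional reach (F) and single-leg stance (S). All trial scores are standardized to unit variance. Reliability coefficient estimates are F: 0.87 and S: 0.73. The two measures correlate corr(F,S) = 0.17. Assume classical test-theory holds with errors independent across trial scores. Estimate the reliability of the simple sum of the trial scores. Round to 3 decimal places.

0.829

Var(F+S) = 2 + 2·[0.17] = 2 + 0.34 = 2.34.
Under uncorrelated errors the observed covariances equal the true-score covariances, so only the own-variance terms attenuate.
True-score variance = [0.87 + 0.73] + 0.34 = 1.6 + 0.34 = 1.94.
Reliability = 1.94 / 2.34 = 0.829.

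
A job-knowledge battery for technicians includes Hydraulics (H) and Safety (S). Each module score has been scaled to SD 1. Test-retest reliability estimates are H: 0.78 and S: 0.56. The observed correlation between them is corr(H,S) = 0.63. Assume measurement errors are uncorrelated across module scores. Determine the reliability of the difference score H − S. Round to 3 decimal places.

0.108

Var(H−S) = 1 + 1 − 2·0.63 = 2 − 1.26 = 0.74.
Under uncorrelated errors the observed covariances equal the true-score covariances, so only the own-variance terms attenuate.
True-score variance = [0.78 + 0.56] − 1.26 = 1.34 − 1.26 = 0.08.
Reliability = 0.08 / 0.74 = 0.108.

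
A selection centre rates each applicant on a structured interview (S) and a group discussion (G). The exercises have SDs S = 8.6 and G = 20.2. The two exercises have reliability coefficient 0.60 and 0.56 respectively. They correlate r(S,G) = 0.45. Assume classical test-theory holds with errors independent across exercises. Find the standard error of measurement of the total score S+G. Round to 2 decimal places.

Var(total) = 482 + 156.348 = 638.348.
True-score variance = 272.878 + 156.348 = 429.226, so reliability = 0.6724.
Error variance = 638.348 − 429.226 = 209.122; SEM = √209.122 = 14.46.

14.46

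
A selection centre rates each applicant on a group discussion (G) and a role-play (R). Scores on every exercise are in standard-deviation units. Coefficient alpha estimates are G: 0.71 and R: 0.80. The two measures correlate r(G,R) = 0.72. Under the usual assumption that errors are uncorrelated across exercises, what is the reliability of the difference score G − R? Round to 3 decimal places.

0.125

Var(G−R) = 1 + 1 − 2·0.72 = 2 − 1.44 = 0.56.
Because errors are independent across components, Cov(Tᵢ,Tⱼ) = Cov(Xᵢ,Xⱼ); the off-diagonal part of the true-score variance is the same as above.
True-score variance = [0.71 + 0.80] − 1.44 = 1.51 − 1.44 = 0.07.
Reliability = 0.07 / 0.56 = 0.125.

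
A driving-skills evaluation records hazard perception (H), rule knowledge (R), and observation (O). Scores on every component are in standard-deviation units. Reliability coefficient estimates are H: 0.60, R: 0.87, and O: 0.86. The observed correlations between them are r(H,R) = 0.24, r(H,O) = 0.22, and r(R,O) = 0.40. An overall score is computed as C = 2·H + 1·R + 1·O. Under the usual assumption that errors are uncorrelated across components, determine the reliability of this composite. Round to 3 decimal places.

Var(C) = 2² + 1 + 1 + 2·[2·0.24 + 2·0.22 + 0.40] = 6 + 2.64 = 8.64.
With uncorrelated errors the cross-covariances are all true-score covariance, so they carry over unchanged; only the diagonal terms shrink to ρᵢσᵢ².
True-score variance = [2²·0.60 + 0.87 + 0.86] + 2.64 = 4.13 + 2.64 = 6.77.
Reliability = 6.77 / 8.64 = 0.784.

0.784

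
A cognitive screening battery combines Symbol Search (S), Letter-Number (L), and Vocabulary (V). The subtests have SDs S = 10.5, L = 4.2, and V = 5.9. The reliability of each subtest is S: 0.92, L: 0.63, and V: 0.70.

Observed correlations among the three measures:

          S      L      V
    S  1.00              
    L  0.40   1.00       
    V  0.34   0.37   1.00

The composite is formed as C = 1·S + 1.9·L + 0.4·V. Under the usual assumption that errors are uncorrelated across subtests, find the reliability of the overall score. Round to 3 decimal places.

0.877

Var(C) = 10.5² + 1.9²·4.2² + 0.4²·5.9² + 2·[1.9·10.5·4.2·0.40 + 0.4·10.5·5.9·0.34 + 0.76·4.2·5.9·0.37] = 179.5 + 97.8187 = 277.319.
Under uncorrelated errors the observed covariances equal the true-score covariances, so only the own-variance terms attenuate.
True-score variance = [10.5²·0.92 + 1.9²·4.2²·0.63 + 0.4²·5.9²·0.70] + 97.8187 = 145.447 + 97.8187 = 243.266.
Reliability = 243.266 / 277.319 = 0.877.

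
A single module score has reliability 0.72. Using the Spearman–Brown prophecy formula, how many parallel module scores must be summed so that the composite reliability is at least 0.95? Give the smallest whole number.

8

k ≥ ρ*(1−ρ₁)/(ρ₁(1−ρ*)) = 0.95·0.28 / (0.72·0.05) = 7.389.
Smallest integer k = 8.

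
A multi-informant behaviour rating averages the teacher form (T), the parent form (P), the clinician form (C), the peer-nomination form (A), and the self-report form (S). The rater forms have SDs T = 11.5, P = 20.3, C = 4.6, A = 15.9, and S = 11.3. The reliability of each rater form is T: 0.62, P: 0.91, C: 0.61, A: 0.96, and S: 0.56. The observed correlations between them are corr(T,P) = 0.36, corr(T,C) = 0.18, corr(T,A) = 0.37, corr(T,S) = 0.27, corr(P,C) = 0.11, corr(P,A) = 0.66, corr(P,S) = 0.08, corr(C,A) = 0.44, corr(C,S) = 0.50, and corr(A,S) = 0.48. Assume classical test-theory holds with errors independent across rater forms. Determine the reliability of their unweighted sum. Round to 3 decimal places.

Var(T+P+C+A+S) = 11.5² + 20.3² + 4.6² + 15.9² + 11.3² + 2·[11.5·20.3·0.36 + 11.5·4.6·0.18 + 11.5·15.9·0.37 + 11.5·11.3·0.27 + 20.3·4.6·0.11 + 20.3·15.9·0.66 + 20.3·11.3·0.08 + 4.6·15.9·0.44 + 4.6·11.3·0.50 + 15.9·11.3·0.48] = 946 + 1164.74 = 2110.74.
Under uncorrelated errors the observed covariances equal the true-score covariances, so only the own-variance terms attenuate.
True-score variance = [11.5²·0.62 + 20.3²·0.91 + 4.6²·0.61 + 15.9²·0.96 + 11.3²·0.56] + 1164.74 = 784.109 + 1164.74 = 1948.85.
Reliability = 1948.85 / 2110.74 = 0.923.

0.923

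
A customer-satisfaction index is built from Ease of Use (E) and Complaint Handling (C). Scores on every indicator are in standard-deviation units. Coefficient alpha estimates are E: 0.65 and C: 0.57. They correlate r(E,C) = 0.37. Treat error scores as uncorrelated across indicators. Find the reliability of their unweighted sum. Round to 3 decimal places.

0.715

Var(E+C) = 2 + 2·[0.37] = 2 + 0.74 = 2.74.
With uncorrelated errors the cross-covariances are all true-score covariance, so they carry over unchanged; only the diagonal terms shrink to ρᵢσᵢ².
True-score variance = [0.65 + 0.57] + 0.74 = 1.22 + 0.74 = 1.96.
Reliability = 1.96 / 2.74 = 0.715.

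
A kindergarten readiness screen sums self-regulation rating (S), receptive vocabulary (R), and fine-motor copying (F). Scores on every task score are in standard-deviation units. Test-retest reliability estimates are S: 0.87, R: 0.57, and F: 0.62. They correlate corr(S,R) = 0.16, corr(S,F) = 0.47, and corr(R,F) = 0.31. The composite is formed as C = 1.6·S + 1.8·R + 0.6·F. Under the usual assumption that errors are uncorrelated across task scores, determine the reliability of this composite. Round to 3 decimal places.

0.785

Var(C) = 1.6² + 1.8² + 0.6² + 2·[2.88·0.16 + 0.96·0.47 + 1.08·0.31] = 6.16 + 2.4936 = 8.6536.
Because errors are independent across components, Cov(Tᵢ,Tⱼ) = Cov(Xᵢ,Xⱼ); the off-diagonal part of the true-score variance is the same as above.
True-score variance = [1.6²·0.87 + 1.8²·0.57 + 0.6²·0.62] + 2.4936 = 4.2972 + 2.4936 = 6.7908.
Reliability = 6.7908 / 8.6536 = 0.785.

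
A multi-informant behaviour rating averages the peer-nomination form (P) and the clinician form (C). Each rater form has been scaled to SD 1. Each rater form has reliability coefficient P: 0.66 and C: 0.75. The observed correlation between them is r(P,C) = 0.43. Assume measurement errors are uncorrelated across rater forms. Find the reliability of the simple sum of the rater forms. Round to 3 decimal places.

Var(P+C) = 2 + 2·[0.43] = 2 + 0.86 = 2.86.
Because errors are independent across components, Cov(Tᵢ,Tⱼ) = Cov(Xᵢ,Xⱼ); the off-diagonal part of the true-score variance is the same as above.
True-score variance = [0.66 + 0.75] + 0.86 = 1.41 + 0.86 = 2.27.
Reliability = 2.27 / 2.86 = 0.794.

0.794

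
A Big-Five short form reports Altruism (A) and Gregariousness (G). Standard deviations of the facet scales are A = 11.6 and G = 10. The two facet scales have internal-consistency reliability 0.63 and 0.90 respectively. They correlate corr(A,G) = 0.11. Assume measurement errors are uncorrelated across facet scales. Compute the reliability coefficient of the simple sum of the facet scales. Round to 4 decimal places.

Var(A+G) = 11.6² + 10² + 2·[11.6·10·0.11] = 234.56 + 25.52 = 260.08.
With uncorrelated errors the cross-covariances are all true-score covariance, so they carry over unchanged; only the diagonal terms shrink to ρᵢσᵢ².
True-score variance = [11.6²·0.63 + 10²·0.90] + 25.52 = 174.773 + 25.52 = 200.293.
Reliability = 200.293 / 260.08 = 0.7701.

0.7701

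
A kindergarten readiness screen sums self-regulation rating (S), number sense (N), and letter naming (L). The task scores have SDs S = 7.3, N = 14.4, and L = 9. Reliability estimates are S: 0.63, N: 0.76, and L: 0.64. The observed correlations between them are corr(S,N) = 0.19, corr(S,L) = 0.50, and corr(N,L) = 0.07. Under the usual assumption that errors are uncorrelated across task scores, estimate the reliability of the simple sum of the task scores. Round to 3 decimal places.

0.788

Var(S+N+L) = 7.3² + 14.4² + 9² + 2·[7.3·14.4·0.19 + 7.3·9·0.50 + 14.4·9·0.07] = 341.65 + 123.79 = 465.44.
Because errors are independent across components, Cov(Tᵢ,Tⱼ) = Cov(Xᵢ,Xⱼ); the off-diagonal part of the true-score variance is the same as above.
True-score variance = [7.3²·0.63 + 14.4²·0.76 + 9²·0.64] + 123.79 = 243.006 + 123.79 = 366.796.
Reliability = 366.796 / 465.44 = 0.788.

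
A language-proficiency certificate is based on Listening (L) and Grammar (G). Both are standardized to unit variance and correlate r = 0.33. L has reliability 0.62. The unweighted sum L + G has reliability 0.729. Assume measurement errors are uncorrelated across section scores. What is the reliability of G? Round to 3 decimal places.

Var(L+G) = 2 + 2·0.33 = 2.660.
True-score variance = ρ_L + ρ_G + 2·0.33, so 0.729 = (0.62 + ρ_G + 0.66) / 2.660.
ρ_G = 0.729·2.660 − 0.62 − 0.66 = 0.659.

0.659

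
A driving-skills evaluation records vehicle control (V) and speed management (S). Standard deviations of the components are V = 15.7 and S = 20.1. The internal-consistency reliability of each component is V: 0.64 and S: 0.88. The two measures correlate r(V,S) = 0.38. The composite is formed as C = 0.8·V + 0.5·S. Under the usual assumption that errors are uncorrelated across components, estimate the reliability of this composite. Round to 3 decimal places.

Var(C) = 0.8²·15.7² + 0.5²·20.1² + 2·[0.4·15.7·20.1·0.38] = 258.756 + 95.9333 = 354.689.
Because errors are independent across components, Cov(Tᵢ,Tⱼ) = Cov(Xᵢ,Xⱼ); the off-diagonal part of the true-score variance is the same as above.
True-score variance = [0.8²·15.7²·0.64 + 0.5²·20.1²·0.88] + 95.9333 = 189.845 + 95.9333 = 285.778.
Reliability = 285.778 / 354.689 = 0.806.

0.806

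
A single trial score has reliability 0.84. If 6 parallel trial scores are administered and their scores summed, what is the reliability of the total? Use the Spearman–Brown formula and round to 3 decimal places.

0.969

ρ_k = kρ / (1 + (k−1)ρ) = 6·0.84 / (1 + 5·0.84) = 5.040 / 5.200 = 0.969.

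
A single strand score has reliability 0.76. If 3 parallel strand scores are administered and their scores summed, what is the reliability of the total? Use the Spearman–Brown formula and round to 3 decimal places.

ρ_k = kρ / (1 + (k−1)ρ) = 3·0.76 / (1 + 2·0.76) = 2.280 / 2.520 = 0.905.

0.905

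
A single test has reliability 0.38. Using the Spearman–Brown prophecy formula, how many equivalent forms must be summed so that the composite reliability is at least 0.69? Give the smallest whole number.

k ≥ ρ*(1−ρ₁)/(ρ₁(1−ρ*)) = 0.69·0.62 / (0.38·0.31) = 3.632.
Smallest integer k = 4.

4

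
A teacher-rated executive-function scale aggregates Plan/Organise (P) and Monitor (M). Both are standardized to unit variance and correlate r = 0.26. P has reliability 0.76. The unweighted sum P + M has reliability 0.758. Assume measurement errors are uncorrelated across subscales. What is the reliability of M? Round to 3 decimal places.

Var(P+M) = 2 + 2·0.26 = 2.520.
True-score variance = ρ_P + ρ_M + 2·0.26, so 0.758 = (0.76 + ρ_M + 0.52) / 2.520.
ρ_M = 0.758·2.520 − 0.76 − 0.52 = 0.630.

0.630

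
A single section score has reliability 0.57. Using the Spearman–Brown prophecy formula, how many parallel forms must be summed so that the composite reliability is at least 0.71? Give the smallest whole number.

k ≥ ρ*(1−ρ₁)/(ρ₁(1−ρ*)) = 0.71·0.43 / (0.57·0.29) = 1.847.
Smallest integer k = 2.

2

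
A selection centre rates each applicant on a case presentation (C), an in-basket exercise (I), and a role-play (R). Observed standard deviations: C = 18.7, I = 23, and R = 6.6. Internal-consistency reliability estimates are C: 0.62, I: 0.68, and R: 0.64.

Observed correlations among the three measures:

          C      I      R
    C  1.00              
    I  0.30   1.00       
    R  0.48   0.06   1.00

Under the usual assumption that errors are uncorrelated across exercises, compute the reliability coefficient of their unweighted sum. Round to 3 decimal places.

0.759

Var(C+I+R) = 18.7² + 23² + 6.6² + 2·[18.7·23·0.30 + 18.7·6.6·0.48 + 23·6.6·0.06] = 922.25 + 394.759 = 1317.01.
With uncorrelated errors the cross-covariances are all true-score covariance, so they carry over unchanged; only the diagonal terms shrink to ρᵢσᵢ².
True-score variance = [18.7²·0.62 + 23²·0.68 + 6.6²·0.64] + 394.759 = 604.406 + 394.759 = 999.165.
Reliability = 999.165 / 1317.01 = 0.759.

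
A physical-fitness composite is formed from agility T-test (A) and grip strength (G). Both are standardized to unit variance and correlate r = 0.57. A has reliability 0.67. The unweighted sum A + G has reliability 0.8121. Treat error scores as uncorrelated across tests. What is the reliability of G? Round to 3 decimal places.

0.740

Var(A+G) = 2 + 2·0.57 = 3.140.
True-score variance = ρ_A + ρ_G + 2·0.57, so 0.8121 = (0.67 + ρ_G + 1.14) / 3.140.
ρ_G = 0.8121·3.140 − 0.67 − 1.14 = 0.740.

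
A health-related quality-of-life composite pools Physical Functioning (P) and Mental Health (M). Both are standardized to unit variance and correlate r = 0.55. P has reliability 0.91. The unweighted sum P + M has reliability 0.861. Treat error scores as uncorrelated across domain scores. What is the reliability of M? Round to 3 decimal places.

Var(P+M) = 2 + 2·0.55 = 3.100.
True-score variance = ρ_P + ρ_M + 2·0.55, so 0.861 = (0.91 + ρ_M + 1.10) / 3.100.
ρ_M = 0.861·3.100 − 0.91 − 1.10 = 0.659.

0.659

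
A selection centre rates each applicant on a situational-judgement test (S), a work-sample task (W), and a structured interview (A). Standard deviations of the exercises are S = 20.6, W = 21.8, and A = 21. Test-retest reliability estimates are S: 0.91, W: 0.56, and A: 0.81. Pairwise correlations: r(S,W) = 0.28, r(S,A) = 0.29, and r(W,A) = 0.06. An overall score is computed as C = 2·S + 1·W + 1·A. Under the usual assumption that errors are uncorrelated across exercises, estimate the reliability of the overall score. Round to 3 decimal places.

0.879

Var(C) = 2²·20.6² + 21.8² + 21² + 2·[2·20.6·21.8·0.28 + 2·20.6·21·0.29 + 21.8·21·0.06] = 2613.68 + 1059.72 = 3673.4.
With uncorrelated errors the cross-covariances are all true-score covariance, so they carry over unchanged; only the diagonal terms shrink to ρᵢσᵢ².
True-score variance = [2²·20.6²·0.91 + 21.8²·0.56 + 21²·0.81] + 1059.72 = 2168.01 + 1059.72 = 3227.74.
Reliability = 3227.74 / 3673.4 = 0.879.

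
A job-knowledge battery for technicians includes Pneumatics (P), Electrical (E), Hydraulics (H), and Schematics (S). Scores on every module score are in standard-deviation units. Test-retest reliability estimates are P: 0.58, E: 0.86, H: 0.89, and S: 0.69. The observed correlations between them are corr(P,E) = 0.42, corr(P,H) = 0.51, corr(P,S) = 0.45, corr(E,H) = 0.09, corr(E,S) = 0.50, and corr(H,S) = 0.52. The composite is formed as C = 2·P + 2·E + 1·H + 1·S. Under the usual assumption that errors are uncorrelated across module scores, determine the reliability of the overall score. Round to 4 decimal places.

0.8709

Var(C) = 2² + 2² + 1 + 1 + 2·[4·0.42 + 2·0.51 + 2·0.45 + 2·0.09 + 2·0.50 + 0.52] = 10 + 10.6 = 20.6.
Under uncorrelated errors the observed covariances equal the true-score covariances, so only the own-variance terms attenuate.
True-score variance = [2²·0.58 + 2²·0.86 + 0.89 + 0.69] + 10.6 = 7.34 + 10.6 = 17.94.
Reliability = 17.94 / 20.6 = 0.8709.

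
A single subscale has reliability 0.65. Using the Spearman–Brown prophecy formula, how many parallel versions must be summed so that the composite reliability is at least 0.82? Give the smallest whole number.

k ≥ ρ*(1−ρ₁)/(ρ₁(1−ρ*)) = 0.82·0.35 / (0.65·0.18) = 2.453.
Smallest integer k = 3.

3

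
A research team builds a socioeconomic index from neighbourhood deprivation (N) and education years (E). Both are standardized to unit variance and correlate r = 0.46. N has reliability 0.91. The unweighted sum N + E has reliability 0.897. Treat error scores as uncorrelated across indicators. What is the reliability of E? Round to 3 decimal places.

0.789

Var(N+E) = 2 + 2·0.46 = 2.920.
True-score variance = ρ_N + ρ_E + 2·0.46, so 0.897 = (0.91 + ρ_E + 0.92) / 2.920.
ρ_E = 0.897·2.920 − 0.91 − 0.92 = 0.789.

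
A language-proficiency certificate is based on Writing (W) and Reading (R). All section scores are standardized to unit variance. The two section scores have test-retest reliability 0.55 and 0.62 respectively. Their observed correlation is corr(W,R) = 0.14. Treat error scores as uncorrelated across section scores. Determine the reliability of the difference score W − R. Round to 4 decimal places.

Var(W−R) = 1 + 1 − 2·0.14 = 2 − 0.28 = 1.72.
Under uncorrelated errors the observed covariances equal the true-score covariances, so only the own-variance terms attenuate.
True-score variance = [0.55 + 0.62] − 0.28 = 1.17 − 0.28 = 0.89.
Reliability = 0.89 / 1.72 = 0.5174.

0.5174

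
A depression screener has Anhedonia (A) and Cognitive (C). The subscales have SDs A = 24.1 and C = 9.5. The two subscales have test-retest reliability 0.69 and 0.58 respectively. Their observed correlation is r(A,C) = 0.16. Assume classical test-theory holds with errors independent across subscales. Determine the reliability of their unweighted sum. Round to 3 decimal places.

Var(A+C) = 24.1² + 9.5² + 2·[24.1·9.5·0.16] = 671.06 + 73.264 = 744.324.
With uncorrelated errors the cross-covariances are all true-score covariance, so they carry over unchanged; only the diagonal terms shrink to ρᵢσᵢ².
True-score variance = [24.1²·0.69 + 9.5²·0.58] + 73.264 = 453.104 + 73.264 = 526.368.
Reliability = 526.368 / 744.324 = 0.707.

0.707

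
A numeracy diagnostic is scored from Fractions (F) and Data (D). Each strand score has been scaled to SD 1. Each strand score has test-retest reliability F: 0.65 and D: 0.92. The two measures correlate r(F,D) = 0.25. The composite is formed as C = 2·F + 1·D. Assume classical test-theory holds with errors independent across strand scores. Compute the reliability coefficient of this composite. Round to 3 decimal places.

Var(C) = 2² + 1 + 2·[2·0.25] = 5 + 1 = 6.
With uncorrelated errors the cross-covariances are all true-score covariance, so they carry over unchanged; only the diagonal terms shrink to ρᵢσᵢ².
True-score variance = [2²·0.65 + 0.92] + 1 = 3.52 + 1 = 4.52.
Reliability = 4.52 / 6 = 0.753.

0.753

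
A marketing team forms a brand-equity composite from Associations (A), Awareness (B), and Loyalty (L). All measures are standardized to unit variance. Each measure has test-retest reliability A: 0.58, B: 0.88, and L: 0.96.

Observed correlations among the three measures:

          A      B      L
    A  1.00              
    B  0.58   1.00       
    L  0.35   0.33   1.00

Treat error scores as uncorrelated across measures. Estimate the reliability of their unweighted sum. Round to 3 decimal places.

0.895

Var(A+B+L) = 3 + 2·[0.58 + 0.35 + 0.33] = 3 + 2.52 = 5.52.
Under uncorrelated errors the observed covariances equal the true-score covariances, so only the own-variance terms attenuate.
True-score variance = [0.58 + 0.88 + 0.96] + 2.52 = 2.42 + 2.52 = 4.94.
Reliability = 4.94 / 5.52 = 0.895.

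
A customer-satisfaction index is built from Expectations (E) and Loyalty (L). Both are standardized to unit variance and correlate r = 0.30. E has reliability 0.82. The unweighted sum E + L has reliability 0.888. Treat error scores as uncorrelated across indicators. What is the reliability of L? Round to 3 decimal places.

0.889

Var(E+L) = 2 + 2·0.30 = 2.600.
True-score variance = ρ_E + ρ_L + 2·0.30, so 0.888 = (0.82 + ρ_L + 0.60) / 2.600.
ρ_L = 0.888·2.600 − 0.82 − 0.60 = 0.889.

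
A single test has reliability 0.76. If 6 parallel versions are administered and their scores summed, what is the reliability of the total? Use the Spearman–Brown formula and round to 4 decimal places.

ρ_k = kρ / (1 + (k−1)ρ) = 6·0.76 / (1 + 5·0.76) = 4.560 / 4.800 = 0.9500.

0.9500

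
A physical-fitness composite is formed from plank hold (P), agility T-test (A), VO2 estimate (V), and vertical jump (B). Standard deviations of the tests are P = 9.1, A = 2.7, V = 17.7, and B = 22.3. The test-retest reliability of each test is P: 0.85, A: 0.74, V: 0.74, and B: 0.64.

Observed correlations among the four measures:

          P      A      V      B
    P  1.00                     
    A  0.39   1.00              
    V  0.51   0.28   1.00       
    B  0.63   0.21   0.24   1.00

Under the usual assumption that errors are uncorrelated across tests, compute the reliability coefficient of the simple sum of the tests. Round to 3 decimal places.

0.826

Var(P+A+V+B) = 9.1² + 2.7² + 17.7² + 22.3² + 2·[9.1·2.7·0.39 + 9.1·17.7·0.51 + 9.1·22.3·0.63 + 2.7·17.7·0.28 + 2.7·22.3·0.21 + 17.7·22.3·0.24] = 900.68 + 680.659 = 1581.34.
Because errors are independent across components, Cov(Tᵢ,Tⱼ) = Cov(Xᵢ,Xⱼ); the off-diagonal part of the true-score variance is the same as above.
True-score variance = [9.1²·0.85 + 2.7²·0.74 + 17.7²·0.74 + 22.3²·0.64] + 680.659 = 625.883 + 680.659 = 1306.54.
Reliability = 1306.54 / 1581.34 = 0.826.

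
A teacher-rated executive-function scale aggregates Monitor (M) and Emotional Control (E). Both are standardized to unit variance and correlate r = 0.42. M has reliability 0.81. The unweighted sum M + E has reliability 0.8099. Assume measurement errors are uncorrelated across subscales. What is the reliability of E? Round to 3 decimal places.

0.650

Var(M+E) = 2 + 2·0.42 = 2.840.
True-score variance = ρ_M + ρ_E + 2·0.42, so 0.8099 = (0.81 + ρ_E + 0.84) / 2.840.
ρ_E = 0.8099·2.840 − 0.81 − 0.84 = 0.650.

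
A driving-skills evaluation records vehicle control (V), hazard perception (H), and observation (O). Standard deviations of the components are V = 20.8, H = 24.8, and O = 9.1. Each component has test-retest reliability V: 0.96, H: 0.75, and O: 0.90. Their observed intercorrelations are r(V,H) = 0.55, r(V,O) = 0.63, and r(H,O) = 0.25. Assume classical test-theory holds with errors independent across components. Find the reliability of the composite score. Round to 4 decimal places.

Var(V+H+O) = 20.8² + 24.8² + 9.1² + 2·[20.8·24.8·0.55 + 20.8·9.1·0.63 + 24.8·9.1·0.25] = 1130.49 + 918.757 = 2049.25.
Under uncorrelated errors the observed covariances equal the true-score covariances, so only the own-variance terms attenuate.
True-score variance = [20.8²·0.96 + 24.8²·0.75 + 9.1²·0.90] + 918.757 = 951.143 + 918.757 = 1869.9.
Reliability = 1869.9 / 2049.25 = 0.9125.

0.9125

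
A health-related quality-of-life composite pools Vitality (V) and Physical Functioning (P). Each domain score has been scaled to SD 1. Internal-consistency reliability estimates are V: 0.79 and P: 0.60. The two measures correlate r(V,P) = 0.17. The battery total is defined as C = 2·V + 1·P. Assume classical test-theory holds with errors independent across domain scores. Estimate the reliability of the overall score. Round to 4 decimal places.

Var(C) = 2² + 1 + 2·[2·0.17] = 5 + 0.68 = 5.68.
Because errors are independent across components, Cov(Tᵢ,Tⱼ) = Cov(Xᵢ,Xⱼ); the off-diagonal part of the true-score variance is the same as above.
True-score variance = [2²·0.79 + 0.60] + 0.68 = 3.76 + 0.68 = 4.44.
Reliability = 4.44 / 5.68 = 0.7817.

0.7817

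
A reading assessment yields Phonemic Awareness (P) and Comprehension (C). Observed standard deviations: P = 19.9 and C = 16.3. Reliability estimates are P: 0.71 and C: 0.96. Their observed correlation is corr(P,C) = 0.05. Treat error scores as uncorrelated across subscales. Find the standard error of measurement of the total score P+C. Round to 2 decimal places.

Var(total) = 661.7 + 32.437 = 694.137.
True-score variance = 536.229 + 32.437 = 568.666, so reliability = 0.8192.
Error variance = 694.137 − 568.666 = 125.471; SEM = √125.471 = 11.20.

11.20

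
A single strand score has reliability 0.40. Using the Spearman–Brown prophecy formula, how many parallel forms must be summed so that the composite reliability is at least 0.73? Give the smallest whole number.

k ≥ ρ*(1−ρ₁)/(ρ₁(1−ρ*)) = 0.73·0.60 / (0.40·0.27) = 4.056.
Smallest integer k = 5.

5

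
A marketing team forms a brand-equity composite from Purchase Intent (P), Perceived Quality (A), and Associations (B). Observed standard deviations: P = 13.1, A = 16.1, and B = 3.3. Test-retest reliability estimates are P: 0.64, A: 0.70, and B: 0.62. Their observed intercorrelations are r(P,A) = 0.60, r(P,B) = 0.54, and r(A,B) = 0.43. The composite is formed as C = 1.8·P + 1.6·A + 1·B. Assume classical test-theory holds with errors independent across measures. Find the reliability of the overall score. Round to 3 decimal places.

0.809

Var(C) = 1.8²·13.1² + 1.6²·16.1² + 3.3² + 2·[2.88·13.1·16.1·0.60 + 1.8·13.1·3.3·0.54 + 1.6·16.1·3.3·0.43] = 1230.48 + 886.051 = 2116.53.
Because errors are independent across components, Cov(Tᵢ,Tⱼ) = Cov(Xᵢ,Xⱼ); the off-diagonal part of the true-score variance is the same as above.
True-score variance = [1.8²·13.1²·0.64 + 1.6²·16.1²·0.70 + 3.3²·0.62] + 886.051 = 827.107 + 886.051 = 1713.16.
Reliability = 1713.16 / 2116.53 = 0.809.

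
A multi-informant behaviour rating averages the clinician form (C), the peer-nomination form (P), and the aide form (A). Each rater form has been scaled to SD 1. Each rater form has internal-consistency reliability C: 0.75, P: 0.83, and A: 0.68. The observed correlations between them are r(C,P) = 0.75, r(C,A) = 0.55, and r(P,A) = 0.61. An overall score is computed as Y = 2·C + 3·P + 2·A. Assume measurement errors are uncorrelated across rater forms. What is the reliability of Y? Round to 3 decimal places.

0.899

Var(Y) = 2² + 3² + 2² + 2·[6·0.75 + 4·0.55 + 6·0.61] = 17 + 20.72 = 37.72.
Because errors are independent across components, Cov(Tᵢ,Tⱼ) = Cov(Xᵢ,Xⱼ); the off-diagonal part of the true-score variance is the same as above.
True-score variance = [2²·0.75 + 3²·0.83 + 2²·0.68] + 20.72 = 13.19 + 20.72 = 33.91.
Reliability = 33.91 / 37.72 = 0.899.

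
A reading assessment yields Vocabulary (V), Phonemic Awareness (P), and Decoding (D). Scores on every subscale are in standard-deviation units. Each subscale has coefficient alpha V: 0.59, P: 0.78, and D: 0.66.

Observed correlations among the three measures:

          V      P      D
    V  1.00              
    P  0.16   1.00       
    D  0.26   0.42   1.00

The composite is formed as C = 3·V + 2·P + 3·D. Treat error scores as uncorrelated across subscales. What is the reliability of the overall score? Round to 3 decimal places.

0.773

Var(C) = 3² + 2² + 3² + 2·[6·0.16 + 9·0.26 + 6·0.42] = 22 + 11.64 = 33.64.
Under uncorrelated errors the observed covariances equal the true-score covariances, so only the own-variance terms attenuate.
True-score variance = [3²·0.59 + 2²·0.78 + 3²·0.66] + 11.64 = 14.37 + 11.64 = 26.01.
Reliability = 26.01 / 33.64 = 0.773.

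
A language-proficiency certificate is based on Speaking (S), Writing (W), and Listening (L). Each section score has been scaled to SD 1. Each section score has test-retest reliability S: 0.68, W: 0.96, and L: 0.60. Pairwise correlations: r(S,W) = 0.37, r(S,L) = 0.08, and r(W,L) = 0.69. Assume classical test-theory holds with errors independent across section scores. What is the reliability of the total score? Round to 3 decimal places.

0.856

Var(S+W+L) = 3 + 2·[0.37 + 0.08 + 0.69] = 3 + 2.28 = 5.28.
Because errors are independent across components, Cov(Tᵢ,Tⱼ) = Cov(Xᵢ,Xⱼ); the off-diagonal part of the true-score variance is the same as above.
True-score variance = [0.68 + 0.96 + 0.60] + 2.28 = 2.24 + 2.28 = 4.52.
Reliability = 4.52 / 5.28 = 0.856.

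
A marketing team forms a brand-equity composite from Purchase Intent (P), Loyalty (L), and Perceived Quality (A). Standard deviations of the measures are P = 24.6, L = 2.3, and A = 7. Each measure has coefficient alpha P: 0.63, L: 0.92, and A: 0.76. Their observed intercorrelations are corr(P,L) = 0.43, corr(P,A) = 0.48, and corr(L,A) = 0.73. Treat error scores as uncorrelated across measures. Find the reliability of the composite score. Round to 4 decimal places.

0.7368

Var(P+L+A) = 24.6² + 2.3² + 7² + 2·[24.6·2.3·0.43 + 24.6·7·0.48 + 2.3·7·0.73] = 659.45 + 237.477 = 896.927.
Because errors are independent across components, Cov(Tᵢ,Tⱼ) = Cov(Xᵢ,Xⱼ); the off-diagonal part of the true-score variance is the same as above.
True-score variance = [24.6²·0.63 + 2.3²·0.92 + 7²·0.76] + 237.477 = 423.358 + 237.477 = 660.834.
Reliability = 660.834 / 896.927 = 0.7368.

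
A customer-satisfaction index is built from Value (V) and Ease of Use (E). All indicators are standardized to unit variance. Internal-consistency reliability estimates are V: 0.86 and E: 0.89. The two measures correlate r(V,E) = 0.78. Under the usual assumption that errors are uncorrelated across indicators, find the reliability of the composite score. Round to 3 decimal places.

0.930

Var(V+E) = 2 + 2·[0.78] = 2 + 1.56 = 3.56.
With uncorrelated errors the cross-covariances are all true-score covariance, so they carry over unchanged; only the diagonal terms shrink to ρᵢσᵢ².
True-score variance = [0.86 + 0.89] + 1.56 = 1.75 + 1.56 = 3.31.
Reliability = 3.31 / 3.56 = 0.930.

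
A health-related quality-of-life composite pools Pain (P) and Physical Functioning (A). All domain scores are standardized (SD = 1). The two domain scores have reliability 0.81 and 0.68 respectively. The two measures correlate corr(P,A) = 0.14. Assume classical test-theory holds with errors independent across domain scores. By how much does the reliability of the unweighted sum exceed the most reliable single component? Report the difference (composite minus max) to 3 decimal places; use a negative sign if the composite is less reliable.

Var(sum) = 2 + 0.28 = 2.28; true-score variance = 1.49 + 0.28 = 1.77; composite reliability = 0.7763.
Max component reliability = 0.8100.
Difference = 0.7763 − 0.8100 = -0.034.

-0.034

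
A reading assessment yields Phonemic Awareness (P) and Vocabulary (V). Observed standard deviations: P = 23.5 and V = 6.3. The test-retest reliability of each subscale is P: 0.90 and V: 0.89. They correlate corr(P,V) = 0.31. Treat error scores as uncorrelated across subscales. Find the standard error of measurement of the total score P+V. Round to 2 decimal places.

7.72

Var(total) = 591.94 + 91.791 = 683.731.
True-score variance = 532.349 + 91.791 = 624.14, so reliability = 0.9128.
Error variance = 683.731 − 624.14 = 59.5909; SEM = √59.5909 = 7.72.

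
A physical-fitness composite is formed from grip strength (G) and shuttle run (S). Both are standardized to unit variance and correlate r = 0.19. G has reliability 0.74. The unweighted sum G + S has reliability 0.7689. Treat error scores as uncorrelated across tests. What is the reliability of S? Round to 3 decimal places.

0.710

Var(G+S) = 2 + 2·0.19 = 2.380.
True-score variance = ρ_G + ρ_S + 2·0.19, so 0.7689 = (0.74 + ρ_S + 0.38) / 2.380.
ρ_S = 0.7689·2.380 − 0.74 − 0.38 = 0.710.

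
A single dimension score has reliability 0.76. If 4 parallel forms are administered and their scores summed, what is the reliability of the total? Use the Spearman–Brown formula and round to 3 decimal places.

ρ_k = kρ / (1 + (k−1)ρ) = 4·0.76 / (1 + 3·0.76) = 3.040 / 3.280 = 0.927.

0.927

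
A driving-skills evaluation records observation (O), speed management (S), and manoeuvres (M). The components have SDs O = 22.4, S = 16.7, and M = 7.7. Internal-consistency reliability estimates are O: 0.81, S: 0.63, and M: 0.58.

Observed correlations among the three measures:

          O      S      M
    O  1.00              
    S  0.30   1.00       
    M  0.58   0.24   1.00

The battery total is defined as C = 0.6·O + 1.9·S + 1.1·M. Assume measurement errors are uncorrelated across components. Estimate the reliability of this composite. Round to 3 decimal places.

Var(C) = 0.6²·22.4² + 1.9²·16.7² + 1.1²·7.7² + 2·[1.14·22.4·16.7·0.30 + 0.66·22.4·7.7·0.58 + 2.09·16.7·7.7·0.24] = 1259.17 + 516.923 = 1776.09.
With uncorrelated errors the cross-covariances are all true-score covariance, so they carry over unchanged; only the diagonal terms shrink to ρᵢσᵢ².
True-score variance = [0.6²·22.4²·0.81 + 1.9²·16.7²·0.63 + 1.1²·7.7²·0.58] + 516.923 = 822.202 + 516.923 = 1339.13.
Reliability = 1339.13 / 1776.09 = 0.754.

0.754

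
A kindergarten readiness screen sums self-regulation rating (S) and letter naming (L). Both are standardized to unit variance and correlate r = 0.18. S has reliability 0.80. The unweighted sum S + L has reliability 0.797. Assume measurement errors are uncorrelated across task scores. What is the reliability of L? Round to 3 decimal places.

Var(S+L) = 2 + 2·0.18 = 2.360.
True-score variance = ρ_S + ρ_L + 2·0.18, so 0.797 = (0.80 + ρ_L + 0.36) / 2.360.
ρ_L = 0.797·2.360 − 0.80 − 0.36 = 0.721.

0.721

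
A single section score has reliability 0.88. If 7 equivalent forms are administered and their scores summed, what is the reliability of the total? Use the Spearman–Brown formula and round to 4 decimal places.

ρ_k = kρ / (1 + (k−1)ρ) = 7·0.88 / (1 + 6·0.88) = 6.160 / 6.280 = 0.9809.

0.9809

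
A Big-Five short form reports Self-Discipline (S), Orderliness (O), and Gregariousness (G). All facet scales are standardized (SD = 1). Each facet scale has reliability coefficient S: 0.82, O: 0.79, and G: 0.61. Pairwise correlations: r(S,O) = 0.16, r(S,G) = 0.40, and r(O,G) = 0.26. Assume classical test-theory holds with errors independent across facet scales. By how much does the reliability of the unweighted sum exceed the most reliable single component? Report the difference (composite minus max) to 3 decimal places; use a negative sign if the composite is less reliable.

Var(sum) = 3 + 1.64 = 4.64; true-score variance = 2.22 + 1.64 = 3.86; composite reliability = 0.8319.
Max component reliability = 0.8200.
Difference = 0.8319 − 0.8200 = 0.012.

0.012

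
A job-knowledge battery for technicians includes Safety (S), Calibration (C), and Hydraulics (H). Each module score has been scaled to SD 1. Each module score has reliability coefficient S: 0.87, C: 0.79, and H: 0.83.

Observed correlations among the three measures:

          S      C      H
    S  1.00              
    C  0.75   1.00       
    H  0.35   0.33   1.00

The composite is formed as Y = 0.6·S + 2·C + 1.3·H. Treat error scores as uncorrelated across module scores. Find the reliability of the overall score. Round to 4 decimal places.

0.8839

Var(Y) = 0.6² + 2² + 1.3² + 2·[1.2·0.75 + 0.78·0.35 + 2.6·0.33] = 6.05 + 4.062 = 10.112.
Because errors are independent across components, Cov(Tᵢ,Tⱼ) = Cov(Xᵢ,Xⱼ); the off-diagonal part of the true-score variance is the same as above.
True-score variance = [0.6²·0.87 + 2²·0.79 + 1.3²·0.83] + 4.062 = 4.8759 + 4.062 = 8.9379.
Reliability = 8.9379 / 10.112 = 0.8839.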